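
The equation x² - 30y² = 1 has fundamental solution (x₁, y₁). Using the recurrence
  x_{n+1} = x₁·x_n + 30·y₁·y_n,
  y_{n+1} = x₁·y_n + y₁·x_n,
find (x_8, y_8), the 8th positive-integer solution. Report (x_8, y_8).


Step 1: Find the fundamental solution (x₁, y₁) of x² - 30y² = 1.
  Expand √30 as a continued fraction. a₀ = ⌊√30⌋ = 5; iterate m_{k+1} = d_k·a_k − m_k, d_{k+1} = (30 − m_{k+1}²)/d_k, a_{k+1} = ⌊(a₀ + m_{k+1})/d_{k+1}⌋ (starting m₀ = 0, d₀ = 1), with convergents p_k = a_k·p_{k-1} + p_{k-2}, q_k = a_k·q_{k-1} + q_{k-2} (p₋₁ = 1, q₋₁ = 0):
  k = 0: a₀ = 5; p₀/q₀ = 5/1; p₀² − 30·q₀² = 25 − 30 = -5.
  k = 1: m = 5, d = 5, a = ⌊(5 + 5)/5⌋ = 2; p/q = (2·5 + 1)/(2·1 + 0) = 11/2; p² − 30·q² = 121 − 120 = 1.
  The first convergent with p² − 30·q² = 1 gives the fundamental solution (x₁, y₁) = (11, 2).
Step 2: Apply the recurrence (x_{n+1}, y_{n+1}) = (x₁x_n + 30y₁y_n, x₁y_n + y₁x_n) repeatedly.
  From (x_1, y_1) = (11, 2): x_2 = 11·11 + 30·2·2 = 241; y_2 = 11·2 + 2·11 = 44.
  From (x_2, y_2) = (241, 44): x_3 = 11·241 + 30·2·44 = 5291; y_3 = 11·44 + 2·241 = 966.
  From (x_3, y_3) = (5291, 966): x_4 = 11·5291 + 30·2·966 = 116161; y_4 = 11·966 + 2·5291 = 21208.
  From (x_4, y_4) = (116161, 21208): x_5 = 11·116161 + 30·2·21208 = 2550251; y_5 = 11·21208 + 2·116161 = 465610.
  From (x_5, y_5) = (2550251, 465610): x_6 = 11·2550251 + 30·2·465610 = 55989361; y_6 = 11·465610 + 2·2550251 = 10222212.
  From (x_6, y_6) = (55989361, 10222212): x_7 = 11·55989361 + 30·2·10222212 = 1229215691; y_7 = 11·10222212 + 2·55989361 = 224423054.
  From (x_7, y_7) = (1229215691, 224423054): x_8 = 11·1229215691 + 30·2·224423054 = 26986755841; y_8 = 11·224423054 + 2·1229215691 = 4927084976.
Step 3: Verify x_8² - 30·y_8² = 728284990821747617281 - 728284990821747617280 = 1 (should be 1). ✓

(x_1, y_1) = (11, 2); (x_8, y_8) = (26986755841, 4927084976).


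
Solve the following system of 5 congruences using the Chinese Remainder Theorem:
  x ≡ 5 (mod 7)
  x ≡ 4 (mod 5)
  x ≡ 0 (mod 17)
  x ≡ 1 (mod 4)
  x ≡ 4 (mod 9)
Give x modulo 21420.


Product of moduli M = 7 · 5 · 17 · 4 · 9 = 21420.
Merge one congruence at a time:
  Start: x ≡ 5 (mod 7).
  Combine with x ≡ 4 (mod 5); new modulus lcm = 35.
    Write x = 5 + 7·t and substitute into x ≡ 4 (mod 5): 7·t ≡ 4 − 5 = -1 (mod 5).
    Reduce coefficients mod 5: 2·t ≡ 4 (mod 5).
    The inverse of 2 mod 5 is 3 (since 2·3 = 6 = 1·5 + 1), so t ≡ 3·4 = 12 ≡ 2 (mod 5).
    Then x = 5 + 7·2 = 19, valid modulo lcm(7, 5) = 35: x ≡ 19 (mod 35).
  Combine with x ≡ 0 (mod 17); new modulus lcm = 595.
    Write x = 19 + 35·t and substitute into x ≡ 0 (mod 17): 35·t ≡ 0 − 19 = -19 (mod 17).
    Reduce coefficients mod 17: 1·t ≡ 15 (mod 17).
    So t ≡ 15 (mod 17).
    Then x = 19 + 35·15 = 544, valid modulo lcm(35, 17) = 595: x ≡ 544 (mod 595).
  Combine with x ≡ 1 (mod 4); new modulus lcm = 2380.
    Write x = 544 + 595·t and substitute into x ≡ 1 (mod 4): 595·t ≡ 1 − 544 = -543 (mod 4).
    Reduce coefficients mod 4: 3·t ≡ 1 (mod 4).
    The inverse of 3 mod 4 is 3 (since 3·3 = 9 = 2·4 + 1), so t ≡ 3·1 = 3 ≡ 3 (mod 4).
    Then x = 544 + 595·3 = 2329, valid modulo lcm(595, 4) = 2380: x ≡ 2329 (mod 2380).
  Combine with x ≡ 4 (mod 9); new modulus lcm = 21420.
    Write x = 2329 + 2380·t and substitute into x ≡ 4 (mod 9): 2380·t ≡ 4 − 2329 = -2325 (mod 9).
    Reduce coefficients mod 9: 4·t ≡ 6 (mod 9).
    The inverse of 4 mod 9 is 7 (since 4·7 = 28 = 3·9 + 1), so t ≡ 7·6 = 42 ≡ 6 (mod 9).
    Then x = 2329 + 2380·6 = 16609, valid modulo lcm(2380, 9) = 21420: x ≡ 16609 (mod 21420).
Verify against each original: 16609 mod 7 = 5, 16609 mod 5 = 4, 16609 mod 17 = 0, 16609 mod 4 = 1, 16609 mod 9 = 4.

x ≡ 16609 (mod 21420).


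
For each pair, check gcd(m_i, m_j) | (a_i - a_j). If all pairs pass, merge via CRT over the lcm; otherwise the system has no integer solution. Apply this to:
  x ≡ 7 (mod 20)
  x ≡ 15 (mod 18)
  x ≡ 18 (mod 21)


Moduli 20, 18, 21 are not pairwise coprime, so CRT works modulo lcm(m_i) when all pairwise compatibility conditions hold.
Pairwise compatibility: gcd(m_i, m_j) must divide a_i - a_j for every pair.
Merge one congruence at a time:
  Start: x ≡ 7 (mod 20).
  Combine with x ≡ 15 (mod 18): gcd(20, 18) = 2; 15 - 7 = 8, which IS divisible by 2, so compatible.
    Write x = 7 + 20·t and substitute into x ≡ 15 (mod 18): 20·t ≡ 15 − 7 = 8 (mod 18).
    Divide the congruence (and modulus) by g = 2: 10·t ≡ 4 (mod 9).
    Reduce coefficients mod 9: 1·t ≡ 4 (mod 9).
    So t ≡ 4 (mod 9).
    Then x = 7 + 20·4 = 87, valid modulo lcm(20, 18) = 180: x ≡ 87 (mod 180).
  Combine with x ≡ 18 (mod 21): gcd(180, 21) = 3; 18 - 87 = -69, which IS divisible by 3, so compatible.
    Write x = 87 + 180·t and substitute into x ≡ 18 (mod 21): 180·t ≡ 18 − 87 = -69 (mod 21).
    Divide the congruence (and modulus) by g = 3: 60·t ≡ -23 (mod 7).
    Reduce coefficients mod 7: 4·t ≡ 5 (mod 7).
    The inverse of 4 mod 7 is 2 (since 4·2 = 8 = 1·7 + 1), so t ≡ 2·5 = 10 ≡ 3 (mod 7).
    Then x = 87 + 180·3 = 627, valid modulo lcm(180, 21) = 1260: x ≡ 627 (mod 1260).
Verify: 627 mod 20 = 7, 627 mod 18 = 15, 627 mod 21 = 18.

x ≡ 627 (mod 1260).


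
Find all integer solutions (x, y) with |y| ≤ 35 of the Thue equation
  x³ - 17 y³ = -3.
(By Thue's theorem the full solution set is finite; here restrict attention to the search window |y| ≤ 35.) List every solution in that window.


The equation is x³ - 17y³ = -3. For fixed y, x³ = 17·y³ − 3, so a solution requires the RHS to be a perfect cube.
Strategy: iterate y from -35 to 35, compute RHS = 17·y³ − 3, and check whether it is a (positive or negative) perfect cube.
Check small values of y:
  y = 0: RHS = -3 is not a perfect cube.
  y = 1: RHS = 14 is not a perfect cube.
  y = -1: RHS = -20 is not a perfect cube.
  y = 2: RHS = 133 is not a perfect cube.
  y = -2: RHS = -139 is not a perfect cube.
  y = 3: RHS = 456 is not a perfect cube.
  y = -3: RHS = -462 is not a perfect cube.
Continuing the search up to |y| = 35 finds no solutions either.
No (x, y) in the scanned range satisfies the equation.

No integer solutions with |y| ≤ 35.


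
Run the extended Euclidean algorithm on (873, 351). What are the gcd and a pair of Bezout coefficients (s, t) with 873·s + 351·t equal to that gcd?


Euclidean algorithm on (873, 351) — divide until remainder is 0:
  873 = 2 · 351 + 171
  351 = 2 · 171 + 9
  171 = 19 · 9 + 0
gcd(873, 351) = 9.
Track Bezout coefficients alongside the remainders: start with r₀ = 873 = a·1 + b·0 (s = 1, t = 0) and r₁ = 351 = a·0 + b·1 (s = 0, t = 1); each new remainder r_{k+1} = r_{k-1} − q_k·r_k inherits s_{k+1} = s_{k-1} − q_k·s_k, t_{k+1} = t_{k-1} − q_k·t_k, so r_k = a·s_k + b·t_k at every step:
  q = 2: r = 171, s = 1 − 2·0 = 1, t = 0 − 2·1 = -2  (check: 873·1 + 351·(-2) = 171)
  q = 2: r = 9, s = 0 − 2·1 = -2, t = 1 − 2·(-2) = 5  (check: 873·(-2) + 351·5 = 9)
The row with r = 9 (the gcd) gives the Bezout coefficients s = -2, t = 5.
Result: 873 · (-2) + 351 · (5) = 9.

gcd(873, 351) = 9; s = -2, t = 5 (check: 873·(-2) + 351·5 = 9).


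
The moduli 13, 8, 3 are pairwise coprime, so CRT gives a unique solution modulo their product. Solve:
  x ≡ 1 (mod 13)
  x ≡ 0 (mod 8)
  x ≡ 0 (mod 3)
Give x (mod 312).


Moduli 13, 8, 3 are pairwise coprime; by CRT there is a unique solution modulo M = 13 · 8 · 3 = 312.
Solve pairwise, accumulating the modulus:
  Start with x ≡ 1 (mod 13).
  Combine with x ≡ 0 (mod 8): since gcd(13, 8) = 1, we get a unique residue mod 104.
    Write x = 1 + 13·t and substitute into x ≡ 0 (mod 8): 13·t ≡ 0 − 1 = -1 (mod 8).
    Reduce coefficients mod 8: 5·t ≡ 7 (mod 8).
    The inverse of 5 mod 8 is 5 (since 5·5 = 25 = 3·8 + 1), so t ≡ 5·7 = 35 ≡ 3 (mod 8).
    Then x = 1 + 13·3 = 40, valid modulo lcm(13, 8) = 104: x ≡ 40 (mod 104).
  Combine with x ≡ 0 (mod 3): since gcd(104, 3) = 1, we get a unique residue mod 312.
    Write x = 40 + 104·t and substitute into x ≡ 0 (mod 3): 104·t ≡ 0 − 40 = -40 (mod 3).
    Reduce coefficients mod 3: 2·t ≡ 2 (mod 3).
    The inverse of 2 mod 3 is 2 (since 2·2 = 4 = 1·3 + 1), so t ≡ 2·2 = 4 ≡ 1 (mod 3).
    Then x = 40 + 104·1 = 144, valid modulo lcm(104, 3) = 312: x ≡ 144 (mod 312).
Verify: 144 mod 13 = 1 ✓, 144 mod 8 = 0 ✓, 144 mod 3 = 0 ✓.

x ≡ 144 (mod 312).


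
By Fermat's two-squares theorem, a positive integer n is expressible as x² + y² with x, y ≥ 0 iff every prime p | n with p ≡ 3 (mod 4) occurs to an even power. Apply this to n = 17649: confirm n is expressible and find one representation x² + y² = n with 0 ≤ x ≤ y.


Step 1: Factor n = 17649 = 3^2 · 37 · 53.
Step 2: Check the mod-4 condition on each prime factor: 3 ≡ 3 (mod 4), exponent 2 (must be even); 37 ≡ 1 (mod 4), exponent 1; 53 ≡ 1 (mod 4), exponent 1.
All primes ≡ 3 (mod 4) appear to even exponent (or don't appear), so by the two-squares theorem n IS expressible as a sum of two squares.
Step 3: Build a representation. Group n = k² · m with k = 3 and m = 37 · 53 = 1961 (a product of primes ≡ 1 (mod 4)); a representation of m scales to one of n via (k·x)² + (k·y)² = k²(x² + y²). Each prime p ≡ 1 (mod 4) is itself a sum of two squares; find a² by testing p − a² for a perfect square:
  37: 37 − 1² = 36 = 6² ⇒ 37 = 1² + 6².
  53: 53 − 1² = 52, 53 − 2² = 49 = 7² ⇒ 53 = 2² + 7².
  Combine using the Brahmagupta–Fibonacci identity (a² + b²)(c² + d²) = (ac − bd)² + (ad + bc)² = (ac + bd)² + (ad − bc)²:
  37 · 53 = 1961: from (1² + 6²)(2² + 7²), take (1·2 − 6·7, 1·7 + 6·2) = (2 − 42, 7 + 12) = (-40, 19); dropping signs (only squares matter) gives (40, 19); check 40² + 19² = 1600 + 361 = 1961 ✓.
  Scale by k = 3: (3·40, 3·19) = (120, 57).
Step 4: Order so x ≤ y and verify: 57² + 120² = 3249 + 14400 = 17649 = n. ✓

n = 17649 = 57² + 120² (one valid representation with x ≤ y).


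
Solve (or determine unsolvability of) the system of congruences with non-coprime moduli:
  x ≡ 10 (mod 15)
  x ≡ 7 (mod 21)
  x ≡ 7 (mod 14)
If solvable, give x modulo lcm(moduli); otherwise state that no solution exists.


Moduli 15, 21, 14 are not pairwise coprime, so CRT works modulo lcm(m_i) when all pairwise compatibility conditions hold.
Pairwise compatibility: gcd(m_i, m_j) must divide a_i - a_j for every pair.
Merge one congruence at a time:
  Start: x ≡ 10 (mod 15).
  Combine with x ≡ 7 (mod 21): gcd(15, 21) = 3; 7 - 10 = -3, which IS divisible by 3, so compatible.
    Write x = 10 + 15·t and substitute into x ≡ 7 (mod 21): 15·t ≡ 7 − 10 = -3 (mod 21).
    Divide the congruence (and modulus) by g = 3: 5·t ≡ -1 (mod 7).
    Reduce coefficients mod 7: 5·t ≡ 6 (mod 7).
    The inverse of 5 mod 7 is 3 (since 5·3 = 15 = 2·7 + 1), so t ≡ 3·6 = 18 ≡ 4 (mod 7).
    Then x = 10 + 15·4 = 70, valid modulo lcm(15, 21) = 105: x ≡ 70 (mod 105).
  Combine with x ≡ 7 (mod 14): gcd(105, 14) = 7; 7 - 70 = -63, which IS divisible by 7, so compatible.
    Write x = 70 + 105·t and substitute into x ≡ 7 (mod 14): 105·t ≡ 7 − 70 = -63 (mod 14).
    Divide the congruence (and modulus) by g = 7: 15·t ≡ -9 (mod 2).
    Reduce coefficients mod 2: 1·t ≡ 1 (mod 2).
    So t ≡ 1 (mod 2).
    Then x = 70 + 105·1 = 175, valid modulo lcm(105, 14) = 210: x ≡ 175 (mod 210).
Verify: 175 mod 15 = 10, 175 mod 21 = 7, 175 mod 14 = 7.

x ≡ 175 (mod 210).


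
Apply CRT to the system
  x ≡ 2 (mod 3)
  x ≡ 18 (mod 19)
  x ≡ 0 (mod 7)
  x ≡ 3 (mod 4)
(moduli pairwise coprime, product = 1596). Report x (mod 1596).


Product of moduli M = 3 · 19 · 7 · 4 = 1596.
Merge one congruence at a time:
  Start: x ≡ 2 (mod 3).
  Combine with x ≡ 18 (mod 19); new modulus lcm = 57.
    Write x = 2 + 3·t and substitute into x ≡ 18 (mod 19): 3·t ≡ 18 − 2 = 16 (mod 19).
    The inverse of 3 mod 19 is 13 (since 3·13 = 39 = 2·19 + 1), so t ≡ 13·16 = 208 ≡ 18 (mod 19).
    Then x = 2 + 3·18 = 56, valid modulo lcm(3, 19) = 57: x ≡ 56 (mod 57).
  Combine with x ≡ 0 (mod 7); new modulus lcm = 399.
    Write x = 56 + 57·t and substitute into x ≡ 0 (mod 7): 57·t ≡ 0 − 56 = -56 (mod 7).
    Reduce coefficients mod 7: 1·t ≡ 0 (mod 7).
    So t ≡ 0 (mod 7).
    Then x = 56 + 57·0 = 56, valid modulo lcm(57, 7) = 399: x ≡ 56 (mod 399).
  Combine with x ≡ 3 (mod 4); new modulus lcm = 1596.
    Write x = 56 + 399·t and substitute into x ≡ 3 (mod 4): 399·t ≡ 3 − 56 = -53 (mod 4).
    Reduce coefficients mod 4: 3·t ≡ 3 (mod 4).
    The inverse of 3 mod 4 is 3 (since 3·3 = 9 = 2·4 + 1), so t ≡ 3·3 = 9 ≡ 1 (mod 4).
    Then x = 56 + 399·1 = 455, valid modulo lcm(399, 4) = 1596: x ≡ 455 (mod 1596).
Verify against each original: 455 mod 3 = 2, 455 mod 19 = 18, 455 mod 7 = 0, 455 mod 4 = 3.

x ≡ 455 (mod 1596).


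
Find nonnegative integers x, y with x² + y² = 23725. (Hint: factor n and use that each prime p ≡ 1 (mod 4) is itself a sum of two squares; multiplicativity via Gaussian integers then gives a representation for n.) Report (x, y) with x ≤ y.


Step 1: Factor n = 23725 = 5^2 · 13 · 73.
Step 2: Check the mod-4 condition on each prime factor: 5 ≡ 1 (mod 4), exponent 2; 13 ≡ 1 (mod 4), exponent 1; 73 ≡ 1 (mod 4), exponent 1.
All primes ≡ 3 (mod 4) appear to even exponent (or don't appear), so by the two-squares theorem n IS expressible as a sum of two squares.
Step 3: Build a representation. Group n = k² · m with k = 5 and m = 13 · 73 = 949 (a product of primes ≡ 1 (mod 4)); a representation of m scales to one of n via (k·x)² + (k·y)² = k²(x² + y²). Each prime p ≡ 1 (mod 4) is itself a sum of two squares; find a² by testing p − a² for a perfect square:
  13: 13 − 1² = 12, 13 − 2² = 9 = 3² ⇒ 13 = 2² + 3².
  73: 73 − 1² = 72, 73 − 2² = 69, 73 − 3² = 64 = 8² ⇒ 73 = 3² + 8².
  Combine using the Brahmagupta–Fibonacci identity (a² + b²)(c² + d²) = (ac − bd)² + (ad + bc)² = (ac + bd)² + (ad − bc)²:
  13 · 73 = 949: from (2² + 3²)(3² + 8²), take (2·3 − 3·8, 2·8 + 3·3) = (6 − 24, 16 + 9) = (-18, 25); dropping signs (only squares matter) gives (18, 25); check 18² + 25² = 324 + 625 = 949 ✓.
  Scale by k = 5: (5·18, 5·25) = (90, 125).
Step 4: Order so x ≤ y and verify: 90² + 125² = 8100 + 15625 = 23725 = n. ✓

n = 23725 = 90² + 125² (one valid representation with x ≤ y).


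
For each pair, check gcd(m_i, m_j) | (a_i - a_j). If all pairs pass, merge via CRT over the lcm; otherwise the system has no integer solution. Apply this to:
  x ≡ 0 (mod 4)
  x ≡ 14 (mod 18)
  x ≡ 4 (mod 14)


Moduli 4, 18, 14 are not pairwise coprime, so CRT works modulo lcm(m_i) when all pairwise compatibility conditions hold.
Pairwise compatibility: gcd(m_i, m_j) must divide a_i - a_j for every pair.
Merge one congruence at a time:
  Start: x ≡ 0 (mod 4).
  Combine with x ≡ 14 (mod 18): gcd(4, 18) = 2; 14 - 0 = 14, which IS divisible by 2, so compatible.
    Write x = 0 + 4·t and substitute into x ≡ 14 (mod 18): 4·t ≡ 14 − 0 = 14 (mod 18).
    Divide the congruence (and modulus) by g = 2: 2·t ≡ 7 (mod 9).
    The inverse of 2 mod 9 is 5 (since 2·5 = 10 = 1·9 + 1), so t ≡ 5·7 = 35 ≡ 8 (mod 9).
    Then x = 0 + 4·8 = 32, valid modulo lcm(4, 18) = 36: x ≡ 32 (mod 36).
  Combine with x ≡ 4 (mod 14): gcd(36, 14) = 2; 4 - 32 = -28, which IS divisible by 2, so compatible.
    Write x = 32 + 36·t and substitute into x ≡ 4 (mod 14): 36·t ≡ 4 − 32 = -28 (mod 14).
    Divide the congruence (and modulus) by g = 2: 18·t ≡ -14 (mod 7).
    Reduce coefficients mod 7: 4·t ≡ 0 (mod 7).
    The inverse of 4 mod 7 is 2 (since 4·2 = 8 = 1·7 + 1), so t ≡ 2·0 = 0 ≡ 0 (mod 7).
    Then x = 32 + 36·0 = 32, valid modulo lcm(36, 14) = 252: x ≡ 32 (mod 252).
Verify: 32 mod 4 = 0, 32 mod 18 = 14, 32 mod 14 = 4.

x ≡ 32 (mod 252).


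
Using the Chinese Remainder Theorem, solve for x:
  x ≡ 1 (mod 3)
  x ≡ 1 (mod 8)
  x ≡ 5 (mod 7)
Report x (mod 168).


Moduli 3, 8, 7 are pairwise coprime; by CRT there is a unique solution modulo M = 3 · 8 · 7 = 168.
Solve pairwise, accumulating the modulus:
  Start with x ≡ 1 (mod 3).
  Combine with x ≡ 1 (mod 8): since gcd(3, 8) = 1, we get a unique residue mod 24.
    Write x = 1 + 3·t and substitute into x ≡ 1 (mod 8): 3·t ≡ 1 − 1 = 0 (mod 8).
    The inverse of 3 mod 8 is 3 (since 3·3 = 9 = 1·8 + 1), so t ≡ 3·0 = 0 ≡ 0 (mod 8).
    Then x = 1 + 3·0 = 1, valid modulo lcm(3, 8) = 24: x ≡ 1 (mod 24).
  Combine with x ≡ 5 (mod 7): since gcd(24, 7) = 1, we get a unique residue mod 168.
    Write x = 1 + 24·t and substitute into x ≡ 5 (mod 7): 24·t ≡ 5 − 1 = 4 (mod 7).
    Reduce coefficients mod 7: 3·t ≡ 4 (mod 7).
    The inverse of 3 mod 7 is 5 (since 3·5 = 15 = 2·7 + 1), so t ≡ 5·4 = 20 ≡ 6 (mod 7).
    Then x = 1 + 24·6 = 145, valid modulo lcm(24, 7) = 168: x ≡ 145 (mod 168).
Verify: 145 mod 3 = 1 ✓, 145 mod 8 = 1 ✓, 145 mod 7 = 5 ✓.

x ≡ 145 (mod 168).


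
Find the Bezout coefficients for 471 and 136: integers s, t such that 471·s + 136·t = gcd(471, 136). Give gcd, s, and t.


Euclidean algorithm on (471, 136) — divide until remainder is 0:
  471 = 3 · 136 + 63
  136 = 2 · 63 + 10
  63 = 6 · 10 + 3
  10 = 3 · 3 + 1
  3 = 3 · 1 + 0
gcd(471, 136) = 1.
Track Bezout coefficients alongside the remainders: start with r₀ = 471 = a·1 + b·0 (s = 1, t = 0) and r₁ = 136 = a·0 + b·1 (s = 0, t = 1); each new remainder r_{k+1} = r_{k-1} − q_k·r_k inherits s_{k+1} = s_{k-1} − q_k·s_k, t_{k+1} = t_{k-1} − q_k·t_k, so r_k = a·s_k + b·t_k at every step:
  q = 3: r = 63, s = 1 − 3·0 = 1, t = 0 − 3·1 = -3  (check: 471·1 + 136·(-3) = 63)
  q = 2: r = 10, s = 0 − 2·1 = -2, t = 1 − 2·(-3) = 7  (check: 471·(-2) + 136·7 = 10)
  q = 6: r = 3, s = 1 − 6·(-2) = 13, t = -3 − 6·7 = -45  (check: 471·13 + 136·(-45) = 3)
  q = 3: r = 1, s = -2 − 3·13 = -41, t = 7 − 3·(-45) = 142  (check: 471·(-41) + 136·142 = 1)
The row with r = 1 (the gcd) gives the Bezout coefficients s = -41, t = 142.
Result: 471 · (-41) + 136 · (142) = 1.

gcd(471, 136) = 1; s = -41, t = 142 (check: 471·(-41) + 136·142 = 1).


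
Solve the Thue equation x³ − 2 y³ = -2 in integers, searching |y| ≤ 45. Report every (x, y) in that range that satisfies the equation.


The equation is x³ - 2y³ = -2. For fixed y, x³ = 2·y³ − 2, so a solution requires the RHS to be a perfect cube.
Strategy: iterate y from -45 to 45, compute RHS = 2·y³ − 2, and check whether it is a (positive or negative) perfect cube.
Check small values of y:
  y = 0: RHS = -2 is not a perfect cube.
  y = 1: RHS = 0 = (0)³ ⇒ x = 0 works.
  y = -1: RHS = -4 is not a perfect cube.
  y = 2: RHS = 14 is not a perfect cube.
  y = -2: RHS = -18 is not a perfect cube.
  y = 3: RHS = 52 is not a perfect cube.
  y = -3: RHS = -56 is not a perfect cube.
Continuing the search up to |y| = 45 finds no further solutions beyond those listed.
Collected solutions: (0, 1).

Solutions (with |y| ≤ 45): (0, 1).


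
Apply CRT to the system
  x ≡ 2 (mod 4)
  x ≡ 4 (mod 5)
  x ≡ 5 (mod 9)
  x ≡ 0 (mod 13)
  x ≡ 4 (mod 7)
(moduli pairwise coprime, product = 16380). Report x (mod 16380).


Product of moduli M = 4 · 5 · 9 · 13 · 7 = 16380.
Merge one congruence at a time:
  Start: x ≡ 2 (mod 4).
  Combine with x ≡ 4 (mod 5); new modulus lcm = 20.
    Write x = 2 + 4·t and substitute into x ≡ 4 (mod 5): 4·t ≡ 4 − 2 = 2 (mod 5).
    The inverse of 4 mod 5 is 4 (since 4·4 = 16 = 3·5 + 1), so t ≡ 4·2 = 8 ≡ 3 (mod 5).
    Then x = 2 + 4·3 = 14, valid modulo lcm(4, 5) = 20: x ≡ 14 (mod 20).
  Combine with x ≡ 5 (mod 9); new modulus lcm = 180.
    Write x = 14 + 20·t and substitute into x ≡ 5 (mod 9): 20·t ≡ 5 − 14 = -9 (mod 9).
    Reduce coefficients mod 9: 2·t ≡ 0 (mod 9).
    The inverse of 2 mod 9 is 5 (since 2·5 = 10 = 1·9 + 1), so t ≡ 5·0 = 0 ≡ 0 (mod 9).
    Then x = 14 + 20·0 = 14, valid modulo lcm(20, 9) = 180: x ≡ 14 (mod 180).
  Combine with x ≡ 0 (mod 13); new modulus lcm = 2340.
    Write x = 14 + 180·t and substitute into x ≡ 0 (mod 13): 180·t ≡ 0 − 14 = -14 (mod 13).
    Reduce coefficients mod 13: 11·t ≡ 12 (mod 13).
    The inverse of 11 mod 13 is 6 (since 11·6 = 66 = 5·13 + 1), so t ≡ 6·12 = 72 ≡ 7 (mod 13).
    Then x = 14 + 180·7 = 1274, valid modulo lcm(180, 13) = 2340: x ≡ 1274 (mod 2340).
  Combine with x ≡ 4 (mod 7); new modulus lcm = 16380.
    Write x = 1274 + 2340·t and substitute into x ≡ 4 (mod 7): 2340·t ≡ 4 − 1274 = -1270 (mod 7).
    Reduce coefficients mod 7: 2·t ≡ 4 (mod 7).
    The inverse of 2 mod 7 is 4 (since 2·4 = 8 = 1·7 + 1), so t ≡ 4·4 = 16 ≡ 2 (mod 7).
    Then x = 1274 + 2340·2 = 5954, valid modulo lcm(2340, 7) = 16380: x ≡ 5954 (mod 16380).
Verify against each original: 5954 mod 4 = 2, 5954 mod 5 = 4, 5954 mod 9 = 5, 5954 mod 13 = 0, 5954 mod 7 = 4.

x ≡ 5954 (mod 16380).


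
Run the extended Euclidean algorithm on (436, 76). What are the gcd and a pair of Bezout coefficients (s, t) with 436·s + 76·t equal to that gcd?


Euclidean algorithm on (436, 76) — divide until remainder is 0:
  436 = 5 · 76 + 56
  76 = 1 · 56 + 20
  56 = 2 · 20 + 16
  20 = 1 · 16 + 4
  16 = 4 · 4 + 0
gcd(436, 76) = 4.
Track Bezout coefficients alongside the remainders: start with r₀ = 436 = a·1 + b·0 (s = 1, t = 0) and r₁ = 76 = a·0 + b·1 (s = 0, t = 1); each new remainder r_{k+1} = r_{k-1} − q_k·r_k inherits s_{k+1} = s_{k-1} − q_k·s_k, t_{k+1} = t_{k-1} − q_k·t_k, so r_k = a·s_k + b·t_k at every step:
  q = 5: r = 56, s = 1 − 5·0 = 1, t = 0 − 5·1 = -5  (check: 436·1 + 76·(-5) = 56)
  q = 1: r = 20, s = 0 − 1·1 = -1, t = 1 − 1·(-5) = 6  (check: 436·(-1) + 76·6 = 20)
  q = 2: r = 16, s = 1 − 2·(-1) = 3, t = -5 − 2·6 = -17  (check: 436·3 + 76·(-17) = 16)
  q = 1: r = 4, s = -1 − 1·3 = -4, t = 6 − 1·(-17) = 23  (check: 436·(-4) + 76·23 = 4)
The row with r = 4 (the gcd) gives the Bezout coefficients s = -4, t = 23.
Result: 436 · (-4) + 76 · (23) = 4.

gcd(436, 76) = 4; s = -4, t = 23 (check: 436·(-4) + 76·23 = 4).


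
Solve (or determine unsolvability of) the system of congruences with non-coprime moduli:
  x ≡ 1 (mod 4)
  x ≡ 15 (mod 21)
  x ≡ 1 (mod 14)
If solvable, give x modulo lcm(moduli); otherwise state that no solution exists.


Moduli 4, 21, 14 are not pairwise coprime, so CRT works modulo lcm(m_i) when all pairwise compatibility conditions hold.
Pairwise compatibility: gcd(m_i, m_j) must divide a_i - a_j for every pair.
Merge one congruence at a time:
  Start: x ≡ 1 (mod 4).
  Combine with x ≡ 15 (mod 21): gcd(4, 21) = 1; 15 - 1 = 14, which IS divisible by 1, so compatible.
    Write x = 1 + 4·t and substitute into x ≡ 15 (mod 21): 4·t ≡ 15 − 1 = 14 (mod 21).
    The inverse of 4 mod 21 is 16 (since 4·16 = 64 = 3·21 + 1), so t ≡ 16·14 = 224 ≡ 14 (mod 21).
    Then x = 1 + 4·14 = 57, valid modulo lcm(4, 21) = 84: x ≡ 57 (mod 84).
  Combine with x ≡ 1 (mod 14): gcd(84, 14) = 14; 1 - 57 = -56, which IS divisible by 14, so compatible.
    Write x = 57 + 84·t and substitute into x ≡ 1 (mod 14): 84·t ≡ 1 − 57 = -56 (mod 14).
    Divide the congruence (and modulus) by g = 14: 6·t ≡ -4 (mod 1).
    Modulo 1 every t works; take t = 0.
    Then x = 57 + 84·0 = 57, valid modulo lcm(84, 14) = 84: x ≡ 57 (mod 84).
Verify: 57 mod 4 = 1, 57 mod 21 = 15, 57 mod 14 = 1.

x ≡ 57 (mod 84).


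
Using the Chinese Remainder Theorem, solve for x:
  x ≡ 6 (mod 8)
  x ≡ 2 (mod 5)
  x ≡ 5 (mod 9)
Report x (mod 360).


Moduli 8, 5, 9 are pairwise coprime; by CRT there is a unique solution modulo M = 8 · 5 · 9 = 360.
Solve pairwise, accumulating the modulus:
  Start with x ≡ 6 (mod 8).
  Combine with x ≡ 2 (mod 5): since gcd(8, 5) = 1, we get a unique residue mod 40.
    Write x = 6 + 8·t and substitute into x ≡ 2 (mod 5): 8·t ≡ 2 − 6 = -4 (mod 5).
    Reduce coefficients mod 5: 3·t ≡ 1 (mod 5).
    The inverse of 3 mod 5 is 2 (since 3·2 = 6 = 1·5 + 1), so t ≡ 2·1 = 2 ≡ 2 (mod 5).
    Then x = 6 + 8·2 = 22, valid modulo lcm(8, 5) = 40: x ≡ 22 (mod 40).
  Combine with x ≡ 5 (mod 9): since gcd(40, 9) = 1, we get a unique residue mod 360.
    Write x = 22 + 40·t and substitute into x ≡ 5 (mod 9): 40·t ≡ 5 − 22 = -17 (mod 9).
    Reduce coefficients mod 9: 4·t ≡ 1 (mod 9).
    The inverse of 4 mod 9 is 7 (since 4·7 = 28 = 3·9 + 1), so t ≡ 7·1 = 7 ≡ 7 (mod 9).
    Then x = 22 + 40·7 = 302, valid modulo lcm(40, 9) = 360: x ≡ 302 (mod 360).
Verify: 302 mod 8 = 6 ✓, 302 mod 5 = 2 ✓, 302 mod 9 = 5 ✓.

x ≡ 302 (mod 360).


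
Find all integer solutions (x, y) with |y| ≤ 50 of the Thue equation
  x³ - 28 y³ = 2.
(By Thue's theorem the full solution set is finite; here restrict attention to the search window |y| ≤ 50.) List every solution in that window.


The equation is x³ - 28y³ = 2. For fixed y, x³ = 28·y³ + 2, so a solution requires the RHS to be a perfect cube.
Strategy: iterate y from -50 to 50, compute RHS = 28·y³ + 2, and check whether it is a (positive or negative) perfect cube.
Check small values of y:
  y = 0: RHS = 2 is not a perfect cube.
  y = 1: RHS = 30 is not a perfect cube.
  y = -1: RHS = -26 is not a perfect cube.
  y = 2: RHS = 226 is not a perfect cube.
  y = -2: RHS = -222 is not a perfect cube.
  y = 3: RHS = 758 is not a perfect cube.
  y = -3: RHS = -754 is not a perfect cube.
Continuing the search up to |y| = 50 finds no solutions either.
No (x, y) in the scanned range satisfies the equation.

No integer solutions with |y| ≤ 50.


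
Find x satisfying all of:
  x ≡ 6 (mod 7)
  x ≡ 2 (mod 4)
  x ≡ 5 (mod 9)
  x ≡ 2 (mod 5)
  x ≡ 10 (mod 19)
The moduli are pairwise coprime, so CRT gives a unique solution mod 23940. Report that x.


Product of moduli M = 7 · 4 · 9 · 5 · 19 = 23940.
Merge one congruence at a time:
  Start: x ≡ 6 (mod 7).
  Combine with x ≡ 2 (mod 4); new modulus lcm = 28.
    Write x = 6 + 7·t and substitute into x ≡ 2 (mod 4): 7·t ≡ 2 − 6 = -4 (mod 4).
    Reduce coefficients mod 4: 3·t ≡ 0 (mod 4).
    The inverse of 3 mod 4 is 3 (since 3·3 = 9 = 2·4 + 1), so t ≡ 3·0 = 0 ≡ 0 (mod 4).
    Then x = 6 + 7·0 = 6, valid modulo lcm(7, 4) = 28: x ≡ 6 (mod 28).
  Combine with x ≡ 5 (mod 9); new modulus lcm = 252.
    Write x = 6 + 28·t and substitute into x ≡ 5 (mod 9): 28·t ≡ 5 − 6 = -1 (mod 9).
    Reduce coefficients mod 9: 1·t ≡ 8 (mod 9).
    So t ≡ 8 (mod 9).
    Then x = 6 + 28·8 = 230, valid modulo lcm(28, 9) = 252: x ≡ 230 (mod 252).
  Combine with x ≡ 2 (mod 5); new modulus lcm = 1260.
    Write x = 230 + 252·t and substitute into x ≡ 2 (mod 5): 252·t ≡ 2 − 230 = -228 (mod 5).
    Reduce coefficients mod 5: 2·t ≡ 2 (mod 5).
    The inverse of 2 mod 5 is 3 (since 2·3 = 6 = 1·5 + 1), so t ≡ 3·2 = 6 ≡ 1 (mod 5).
    Then x = 230 + 252·1 = 482, valid modulo lcm(252, 5) = 1260: x ≡ 482 (mod 1260).
  Combine with x ≡ 10 (mod 19); new modulus lcm = 23940.
    Write x = 482 + 1260·t and substitute into x ≡ 10 (mod 19): 1260·t ≡ 10 − 482 = -472 (mod 19).
    Reduce coefficients mod 19: 6·t ≡ 3 (mod 19).
    The inverse of 6 mod 19 is 16 (since 6·16 = 96 = 5·19 + 1), so t ≡ 16·3 = 48 ≡ 10 (mod 19).
    Then x = 482 + 1260·10 = 13082, valid modulo lcm(1260, 19) = 23940: x ≡ 13082 (mod 23940).
Verify against each original: 13082 mod 7 = 6, 13082 mod 4 = 2, 13082 mod 9 = 5, 13082 mod 5 = 2, 13082 mod 19 = 10.

x ≡ 13082 (mod 23940).


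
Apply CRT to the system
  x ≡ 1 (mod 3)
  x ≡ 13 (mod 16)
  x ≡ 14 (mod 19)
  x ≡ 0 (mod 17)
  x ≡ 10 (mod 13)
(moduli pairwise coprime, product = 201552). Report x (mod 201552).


Product of moduli M = 3 · 16 · 19 · 17 · 13 = 201552.
Merge one congruence at a time:
  Start: x ≡ 1 (mod 3).
  Combine with x ≡ 13 (mod 16); new modulus lcm = 48.
    Write x = 1 + 3·t and substitute into x ≡ 13 (mod 16): 3·t ≡ 13 − 1 = 12 (mod 16).
    The inverse of 3 mod 16 is 11 (since 3·11 = 33 = 2·16 + 1), so t ≡ 11·12 = 132 ≡ 4 (mod 16).
    Then x = 1 + 3·4 = 13, valid modulo lcm(3, 16) = 48: x ≡ 13 (mod 48).
  Combine with x ≡ 14 (mod 19); new modulus lcm = 912.
    Write x = 13 + 48·t and substitute into x ≡ 14 (mod 19): 48·t ≡ 14 − 13 = 1 (mod 19).
    Reduce coefficients mod 19: 10·t ≡ 1 (mod 19).
    The inverse of 10 mod 19 is 2 (since 10·2 = 20 = 1·19 + 1), so t ≡ 2·1 = 2 ≡ 2 (mod 19).
    Then x = 13 + 48·2 = 109, valid modulo lcm(48, 19) = 912: x ≡ 109 (mod 912).
  Combine with x ≡ 0 (mod 17); new modulus lcm = 15504.
    Write x = 109 + 912·t and substitute into x ≡ 0 (mod 17): 912·t ≡ 0 − 109 = -109 (mod 17).
    Reduce coefficients mod 17: 11·t ≡ 10 (mod 17).
    The inverse of 11 mod 17 is 14 (since 11·14 = 154 = 9·17 + 1), so t ≡ 14·10 = 140 ≡ 4 (mod 17).
    Then x = 109 + 912·4 = 3757, valid modulo lcm(912, 17) = 15504: x ≡ 3757 (mod 15504).
  Combine with x ≡ 10 (mod 13); new modulus lcm = 201552.
    Write x = 3757 + 15504·t and substitute into x ≡ 10 (mod 13): 15504·t ≡ 10 − 3757 = -3747 (mod 13).
    Reduce coefficients mod 13: 8·t ≡ 10 (mod 13).
    The inverse of 8 mod 13 is 5 (since 8·5 = 40 = 3·13 + 1), so t ≡ 5·10 = 50 ≡ 11 (mod 13).
    Then x = 3757 + 15504·11 = 174301, valid modulo lcm(15504, 13) = 201552: x ≡ 174301 (mod 201552).
Verify against each original: 174301 mod 3 = 1, 174301 mod 16 = 13, 174301 mod 19 = 14, 174301 mod 17 = 0, 174301 mod 13 = 10.

x ≡ 174301 (mod 201552).


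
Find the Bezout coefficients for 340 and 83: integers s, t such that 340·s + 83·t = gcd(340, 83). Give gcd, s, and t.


Euclidean algorithm on (340, 83) — divide until remainder is 0:
  340 = 4 · 83 + 8
  83 = 10 · 8 + 3
  8 = 2 · 3 + 2
  3 = 1 · 2 + 1
  2 = 2 · 1 + 0
gcd(340, 83) = 1.
Track Bezout coefficients alongside the remainders: start with r₀ = 340 = a·1 + b·0 (s = 1, t = 0) and r₁ = 83 = a·0 + b·1 (s = 0, t = 1); each new remainder r_{k+1} = r_{k-1} − q_k·r_k inherits s_{k+1} = s_{k-1} − q_k·s_k, t_{k+1} = t_{k-1} − q_k·t_k, so r_k = a·s_k + b·t_k at every step:
  q = 4: r = 8, s = 1 − 4·0 = 1, t = 0 − 4·1 = -4  (check: 340·1 + 83·(-4) = 8)
  q = 10: r = 3, s = 0 − 10·1 = -10, t = 1 − 10·(-4) = 41  (check: 340·(-10) + 83·41 = 3)
  q = 2: r = 2, s = 1 − 2·(-10) = 21, t = -4 − 2·41 = -86  (check: 340·21 + 83·(-86) = 2)
  q = 1: r = 1, s = -10 − 1·21 = -31, t = 41 − 1·(-86) = 127  (check: 340·(-31) + 83·127 = 1)
The row with r = 1 (the gcd) gives the Bezout coefficients s = -31, t = 127.
Result: 340 · (-31) + 83 · (127) = 1.

gcd(340, 83) = 1; s = -31, t = 127 (check: 340·(-31) + 83·127 = 1).


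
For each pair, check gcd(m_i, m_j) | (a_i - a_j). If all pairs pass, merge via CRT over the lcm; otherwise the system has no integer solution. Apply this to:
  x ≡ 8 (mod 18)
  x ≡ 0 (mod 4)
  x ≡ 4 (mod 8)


Moduli 18, 4, 8 are not pairwise coprime, so CRT works modulo lcm(m_i) when all pairwise compatibility conditions hold.
Pairwise compatibility: gcd(m_i, m_j) must divide a_i - a_j for every pair.
Merge one congruence at a time:
  Start: x ≡ 8 (mod 18).
  Combine with x ≡ 0 (mod 4): gcd(18, 4) = 2; 0 - 8 = -8, which IS divisible by 2, so compatible.
    Write x = 8 + 18·t and substitute into x ≡ 0 (mod 4): 18·t ≡ 0 − 8 = -8 (mod 4).
    Divide the congruence (and modulus) by g = 2: 9·t ≡ -4 (mod 2).
    Reduce coefficients mod 2: 1·t ≡ 0 (mod 2).
    So t ≡ 0 (mod 2).
    Then x = 8 + 18·0 = 8, valid modulo lcm(18, 4) = 36: x ≡ 8 (mod 36).
  Combine with x ≡ 4 (mod 8): gcd(36, 8) = 4; 4 - 8 = -4, which IS divisible by 4, so compatible.
    Write x = 8 + 36·t and substitute into x ≡ 4 (mod 8): 36·t ≡ 4 − 8 = -4 (mod 8).
    Divide the congruence (and modulus) by g = 4: 9·t ≡ -1 (mod 2).
    Reduce coefficients mod 2: 1·t ≡ 1 (mod 2).
    So t ≡ 1 (mod 2).
    Then x = 8 + 36·1 = 44, valid modulo lcm(36, 8) = 72: x ≡ 44 (mod 72).
Verify: 44 mod 18 = 8, 44 mod 4 = 0, 44 mod 8 = 4.

x ≡ 44 (mod 72).


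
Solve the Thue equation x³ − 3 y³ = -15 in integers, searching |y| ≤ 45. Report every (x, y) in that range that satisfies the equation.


The equation is x³ - 3y³ = -15. For fixed y, x³ = 3·y³ − 15, so a solution requires the RHS to be a perfect cube.
Strategy: iterate y from -45 to 45, compute RHS = 3·y³ − 15, and check whether it is a (positive or negative) perfect cube.
Check small values of y:
  y = 0: RHS = -15 is not a perfect cube.
  y = 1: RHS = -12 is not a perfect cube.
  y = -1: RHS = -18 is not a perfect cube.
  y = 2: RHS = 9 is not a perfect cube.
  y = -2: RHS = -39 is not a perfect cube.
  y = 3: RHS = 66 is not a perfect cube.
  y = -3: RHS = -96 is not a perfect cube.
Continuing the search up to |y| = 45 finds no solutions either.
No (x, y) in the scanned range satisfies the equation.

No integer solutions with |y| ≤ 45.


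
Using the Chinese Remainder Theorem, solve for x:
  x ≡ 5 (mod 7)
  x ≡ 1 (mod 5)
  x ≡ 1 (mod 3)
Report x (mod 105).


Moduli 7, 5, 3 are pairwise coprime; by CRT there is a unique solution modulo M = 7 · 5 · 3 = 105.
Solve pairwise, accumulating the modulus:
  Start with x ≡ 5 (mod 7).
  Combine with x ≡ 1 (mod 5): since gcd(7, 5) = 1, we get a unique residue mod 35.
    Write x = 5 + 7·t and substitute into x ≡ 1 (mod 5): 7·t ≡ 1 − 5 = -4 (mod 5).
    Reduce coefficients mod 5: 2·t ≡ 1 (mod 5).
    The inverse of 2 mod 5 is 3 (since 2·3 = 6 = 1·5 + 1), so t ≡ 3·1 = 3 ≡ 3 (mod 5).
    Then x = 5 + 7·3 = 26, valid modulo lcm(7, 5) = 35: x ≡ 26 (mod 35).
  Combine with x ≡ 1 (mod 3): since gcd(35, 3) = 1, we get a unique residue mod 105.
    Write x = 26 + 35·t and substitute into x ≡ 1 (mod 3): 35·t ≡ 1 − 26 = -25 (mod 3).
    Reduce coefficients mod 3: 2·t ≡ 2 (mod 3).
    The inverse of 2 mod 3 is 2 (since 2·2 = 4 = 1·3 + 1), so t ≡ 2·2 = 4 ≡ 1 (mod 3).
    Then x = 26 + 35·1 = 61, valid modulo lcm(35, 3) = 105: x ≡ 61 (mod 105).
Verify: 61 mod 7 = 5 ✓, 61 mod 5 = 1 ✓, 61 mod 3 = 1 ✓.

x ≡ 61 (mod 105).


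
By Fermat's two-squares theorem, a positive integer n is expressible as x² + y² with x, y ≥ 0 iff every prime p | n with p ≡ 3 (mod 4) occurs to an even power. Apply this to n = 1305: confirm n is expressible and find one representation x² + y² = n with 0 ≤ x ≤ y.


Step 1: Factor n = 1305 = 3^2 · 5 · 29.
Step 2: Check the mod-4 condition on each prime factor: 3 ≡ 3 (mod 4), exponent 2 (must be even); 5 ≡ 1 (mod 4), exponent 1; 29 ≡ 1 (mod 4), exponent 1.
All primes ≡ 3 (mod 4) appear to even exponent (or don't appear), so by the two-squares theorem n IS expressible as a sum of two squares.
Step 3: Build a representation. Group n = k² · m with k = 3 and m = 5 · 29 = 145 (a product of primes ≡ 1 (mod 4)); a representation of m scales to one of n via (k·x)² + (k·y)² = k²(x² + y²). Each prime p ≡ 1 (mod 4) is itself a sum of two squares; find a² by testing p − a² for a perfect square:
  5: 5 − 1² = 4 = 2² ⇒ 5 = 1² + 2².
  29: 29 − 1² = 28, 29 − 2² = 25 = 5² ⇒ 29 = 2² + 5².
  Combine using the Brahmagupta–Fibonacci identity (a² + b²)(c² + d²) = (ac − bd)² + (ad + bc)² = (ac + bd)² + (ad − bc)²:
  5 · 29 = 145: from (1² + 2²)(2² + 5²), take (1·2 − 2·5, 1·5 + 2·2) = (2 − 10, 5 + 4) = (-8, 9); dropping signs (only squares matter) gives (8, 9); check 8² + 9² = 64 + 81 = 145 ✓.
  Scale by k = 3: (3·8, 3·9) = (24, 27).
Step 4: Order so x ≤ y and verify: 24² + 27² = 576 + 729 = 1305 = n. ✓

n = 1305 = 24² + 27² (one valid representation with x ≤ y).


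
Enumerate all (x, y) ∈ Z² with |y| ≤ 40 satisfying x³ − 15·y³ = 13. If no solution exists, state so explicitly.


The equation is x³ - 15y³ = 13. For fixed y, x³ = 15·y³ + 13, so a solution requires the RHS to be a perfect cube.
Strategy: iterate y from -40 to 40, compute RHS = 15·y³ + 13, and check whether it is a (positive or negative) perfect cube.
Check small values of y:
  y = 0: RHS = 13 is not a perfect cube.
  y = 1: RHS = 28 is not a perfect cube.
  y = -1: RHS = -2 is not a perfect cube.
  y = 2: RHS = 133 is not a perfect cube.
  y = -2: RHS = -107 is not a perfect cube.
  y = 3: RHS = 418 is not a perfect cube.
  y = -3: RHS = -392 is not a perfect cube.
Continuing the search up to |y| = 40 finds no solutions either.
No (x, y) in the scanned range satisfies the equation.

No integer solutions with |y| ≤ 40.


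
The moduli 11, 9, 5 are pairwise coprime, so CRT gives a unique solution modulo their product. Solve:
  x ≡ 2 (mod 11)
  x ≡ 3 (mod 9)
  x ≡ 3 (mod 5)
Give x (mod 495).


Moduli 11, 9, 5 are pairwise coprime; by CRT there is a unique solution modulo M = 11 · 9 · 5 = 495.
Solve pairwise, accumulating the modulus:
  Start with x ≡ 2 (mod 11).
  Combine with x ≡ 3 (mod 9): since gcd(11, 9) = 1, we get a unique residue mod 99.
    Write x = 2 + 11·t and substitute into x ≡ 3 (mod 9): 11·t ≡ 3 − 2 = 1 (mod 9).
    Reduce coefficients mod 9: 2·t ≡ 1 (mod 9).
    The inverse of 2 mod 9 is 5 (since 2·5 = 10 = 1·9 + 1), so t ≡ 5·1 = 5 ≡ 5 (mod 9).
    Then x = 2 + 11·5 = 57, valid modulo lcm(11, 9) = 99: x ≡ 57 (mod 99).
  Combine with x ≡ 3 (mod 5): since gcd(99, 5) = 1, we get a unique residue mod 495.
    Write x = 57 + 99·t and substitute into x ≡ 3 (mod 5): 99·t ≡ 3 − 57 = -54 (mod 5).
    Reduce coefficients mod 5: 4·t ≡ 1 (mod 5).
    The inverse of 4 mod 5 is 4 (since 4·4 = 16 = 3·5 + 1), so t ≡ 4·1 = 4 ≡ 4 (mod 5).
    Then x = 57 + 99·4 = 453, valid modulo lcm(99, 5) = 495: x ≡ 453 (mod 495).
Verify: 453 mod 11 = 2 ✓, 453 mod 9 = 3 ✓, 453 mod 5 = 3 ✓.

x ≡ 453 (mod 495).


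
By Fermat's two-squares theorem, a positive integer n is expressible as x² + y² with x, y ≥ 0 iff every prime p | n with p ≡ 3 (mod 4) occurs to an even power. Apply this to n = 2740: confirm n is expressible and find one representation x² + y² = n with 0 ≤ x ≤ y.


Step 1: Factor n = 2740 = 2^2 · 5 · 137.
Step 2: Check the mod-4 condition on each prime factor: 2 = 2 (special); 5 ≡ 1 (mod 4), exponent 1; 137 ≡ 1 (mod 4), exponent 1.
All primes ≡ 3 (mod 4) appear to even exponent (or don't appear), so by the two-squares theorem n IS expressible as a sum of two squares.
Step 3: Build a representation. Group n = k² · m with k = 2 and m = 5 · 137 = 685 (a product of primes ≡ 1 (mod 4)); a representation of m scales to one of n via (k·x)² + (k·y)² = k²(x² + y²). Each prime p ≡ 1 (mod 4) is itself a sum of two squares; find a² by testing p − a² for a perfect square:
  5: 5 − 1² = 4 = 2² ⇒ 5 = 1² + 2².
  137: 137 − 1² = 136, 137 − 2² = 133, 137 − 3² = 128, 137 − 4² = 121 = 11² ⇒ 137 = 4² + 11².
  Combine using the Brahmagupta–Fibonacci identity (a² + b²)(c² + d²) = (ac − bd)² + (ad + bc)² = (ac + bd)² + (ad − bc)²:
  5 · 137 = 685: from (1² + 2²)(4² + 11²), take (1·4 − 2·11, 1·11 + 2·4) = (4 − 22, 11 + 8) = (-18, 19); dropping signs (only squares matter) gives (18, 19); check 18² + 19² = 324 + 361 = 685 ✓.
  Scale by k = 2: (2·18, 2·19) = (36, 38).
Step 4: Order so x ≤ y and verify: 36² + 38² = 1296 + 1444 = 2740 = n. ✓

n = 2740 = 36² + 38² (one valid representation with x ≤ y).


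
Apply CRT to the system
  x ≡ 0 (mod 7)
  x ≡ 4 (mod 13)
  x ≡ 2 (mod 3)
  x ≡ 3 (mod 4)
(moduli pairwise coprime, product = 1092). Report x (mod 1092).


Product of moduli M = 7 · 13 · 3 · 4 = 1092.
Merge one congruence at a time:
  Start: x ≡ 0 (mod 7).
  Combine with x ≡ 4 (mod 13); new modulus lcm = 91.
    Write x = 0 + 7·t and substitute into x ≡ 4 (mod 13): 7·t ≡ 4 − 0 = 4 (mod 13).
    The inverse of 7 mod 13 is 2 (since 7·2 = 14 = 1·13 + 1), so t ≡ 2·4 = 8 ≡ 8 (mod 13).
    Then x = 0 + 7·8 = 56, valid modulo lcm(7, 13) = 91: x ≡ 56 (mod 91).
  Combine with x ≡ 2 (mod 3); new modulus lcm = 273.
    Write x = 56 + 91·t and substitute into x ≡ 2 (mod 3): 91·t ≡ 2 − 56 = -54 (mod 3).
    Reduce coefficients mod 3: 1·t ≡ 0 (mod 3).
    So t ≡ 0 (mod 3).
    Then x = 56 + 91·0 = 56, valid modulo lcm(91, 3) = 273: x ≡ 56 (mod 273).
  Combine with x ≡ 3 (mod 4); new modulus lcm = 1092.
    Write x = 56 + 273·t and substitute into x ≡ 3 (mod 4): 273·t ≡ 3 − 56 = -53 (mod 4).
    Reduce coefficients mod 4: 1·t ≡ 3 (mod 4).
    So t ≡ 3 (mod 4).
    Then x = 56 + 273·3 = 875, valid modulo lcm(273, 4) = 1092: x ≡ 875 (mod 1092).
Verify against each original: 875 mod 7 = 0, 875 mod 13 = 4, 875 mod 3 = 2, 875 mod 4 = 3.

x ≡ 875 (mod 1092).
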